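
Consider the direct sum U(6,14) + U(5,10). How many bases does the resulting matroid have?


Bases of a direct sum M1 + M2: |B| = |B(M1)| * |B(M2)|.
|B(U(6,14))| = C(14,6) = 3003.
|B(U(5,10))| = C(10,5) = 252.
Total bases = 3003 * 252 = 756756.

756756


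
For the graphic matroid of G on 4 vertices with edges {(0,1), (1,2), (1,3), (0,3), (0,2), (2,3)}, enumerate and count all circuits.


A circuit in a graphic matroid = edge set of a simple cycle.
G has 4 vertices and 6 edges.
Enumerating all minimal edge subsets forming cycles...
Total circuits found: 7.

7


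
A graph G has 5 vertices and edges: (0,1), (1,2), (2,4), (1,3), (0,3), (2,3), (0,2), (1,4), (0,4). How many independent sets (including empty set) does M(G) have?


An independent set in a graphic matroid is an acyclic edge subset.
G has 5 vertices and 9 edges.
Enumerate all 2^9 = 512 subsets, checking for acyclicity.
Total independent sets = 198.

198


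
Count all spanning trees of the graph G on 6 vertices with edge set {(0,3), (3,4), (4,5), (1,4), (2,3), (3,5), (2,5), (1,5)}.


By Kirchhoff's matrix tree theorem, the number of spanning trees equals
the determinant of any cofactor of the Laplacian matrix L.
G has 6 vertices and 8 edges.
Computing the (5 x 5) cofactor determinant gives 21.

21


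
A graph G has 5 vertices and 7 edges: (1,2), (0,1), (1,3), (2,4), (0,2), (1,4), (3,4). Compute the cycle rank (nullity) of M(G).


Cycle rank (nullity) = |E| - r(M) = |E| - (|V| - c).
|E| = 7, |V| = 5, c = 1.
Nullity = 7 - (5 - 1) = 7 - 4 = 3.

3


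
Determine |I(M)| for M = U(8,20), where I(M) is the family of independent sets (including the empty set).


Independent sets of U(8,20) are all subsets of size <= 8.
Count = C(20,0) + C(20,1) + C(20,2) + C(20,3) + C(20,4) + C(20,5) + C(20,6) + C(20,7) + C(20,8)
     = 1 + 20 + 190 + 1140 + 4845 + 15504 + 38760 + 77520 + 125970
     = 263950.

263950


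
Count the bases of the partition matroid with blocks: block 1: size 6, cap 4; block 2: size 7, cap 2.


A basis picks exactly ci elements from block i.
Number of bases = product of C(|Si|, ci).
= C(6,4) * C(7,2)
= 15 * 21
= 315.

315


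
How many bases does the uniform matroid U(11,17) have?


Bases of U(11,17) are all 11-element subsets of the 17-element ground set.
Number of bases = C(17,11).
C(17,11) = 12376.

12376


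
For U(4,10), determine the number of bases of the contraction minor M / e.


Contracting e from U(4,10) gives U(3,9).
Bases of U(3,9) = C(9,3) = 9! / (3! * 6!) = 84.

84


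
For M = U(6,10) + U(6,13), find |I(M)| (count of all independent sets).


For a direct sum, |I(M1+M2)| = |I(M1)| * |I(M2)|.
|I(U(6,10))| = sum C(10,k) for k=0..6 = 848.
|I(U(6,13))| = sum C(13,k) for k=0..6 = 4096.
Total = 848 * 4096 = 3473408.

3473408


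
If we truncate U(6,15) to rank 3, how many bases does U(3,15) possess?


Truncating U(6,15) to rank 3 gives U(3,15).
Bases of U(3,15) are all 3-element subsets of 15 elements.
Number of bases = C(15,3) = (15 * 14 * 13) / (1 * 2 * 3) = 455.

455


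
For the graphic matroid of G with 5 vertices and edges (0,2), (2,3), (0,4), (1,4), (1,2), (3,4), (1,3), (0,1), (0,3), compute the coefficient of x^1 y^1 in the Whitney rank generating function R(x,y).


R(x,y) = sum over A in 2^E of x^(r(E)-r(A)) * y^(|A|-r(A)).
G has 5 vertices, 9 edges. r(E) = 4.
Enumerate all 2^9 = 512 subsets.
Count subsets with r(E)-r(A)=1 and |A|-r(A)=1: 51.

51


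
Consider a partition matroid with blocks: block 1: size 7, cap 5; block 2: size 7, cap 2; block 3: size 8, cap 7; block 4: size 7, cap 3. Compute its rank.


Rank of a partition matroid = sum of min(|Si|, ci) for each block.
= min(7,5) + min(7,2) + min(8,7) + min(7,3)
= 5 + 2 + 7 + 3
= 17.

17


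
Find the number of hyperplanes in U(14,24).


Hyperplanes of U(14,24) are flats of rank 13.
In a uniform matroid, these are exactly the (13)-element subsets.
Count = (24 choose 13) = 2496144.

2496144


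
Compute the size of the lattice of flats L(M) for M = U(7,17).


Flats of U(7,17): every subset of size < 7 is a flat, plus E itself.
Count = (17 choose 0) + (17 choose 1) + (17 choose 2) + (17 choose 3) + (17 choose 4) + (17 choose 5) + (17 choose 6) + 1
     = 1 + 17 + 136 + 680 + 2380 + 6188 + 12376 + 1
     = 21779.

21779


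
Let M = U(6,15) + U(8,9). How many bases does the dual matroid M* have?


(M1+M2)* = M1* + M2*.
M1* = U(9,15), bases: C(15,9) = 5005.
M2* = U(1,9), bases: C(9,1) = 9.
|B(M*)| = 5005 * 9 = 45045.

45045


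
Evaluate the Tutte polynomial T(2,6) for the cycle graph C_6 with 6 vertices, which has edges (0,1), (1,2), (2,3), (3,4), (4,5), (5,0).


T(C_6; x,y) = x + x^2 + ... + x^(5) + y.
T(2,6) = 2^1 + 2^2 + 2^3 + 2^4 + 2^5 + 6
= 2 + 4 + 8 + 16 + 32 + 6
= 68.

68


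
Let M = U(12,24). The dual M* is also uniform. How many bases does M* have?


The dual of U(r,n) is U(n-r, n) = U(12,24).
Bases of U(12,24) are all (12)-element subsets.
|B(M*)| = C(24,12) = 2704156.

2704156


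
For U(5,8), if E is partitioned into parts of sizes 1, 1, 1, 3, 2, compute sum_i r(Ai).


r(Ai) = min(|Ai|, 5) for each part.
Sum = min(1,5) + min(1,5) + min(1,5) + min(3,5) + min(2,5)
    = 1 + 1 + 1 + 3 + 2
    = 8.

8


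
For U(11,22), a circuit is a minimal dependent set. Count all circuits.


In U(11,22), circuits are the (12)-element subsets.
Any set of 12 elements is dependent, and removing any one element gives
an independent set of size 11, so it is a minimal dependent set.
Number of circuits = (22 choose 12) = 646646.

646646


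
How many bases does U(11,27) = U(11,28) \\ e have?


Deleting e from U(11,28) gives U(11,27) since n > r.
Bases of U(11,27) = C(27,11) = 13037895.

13037895


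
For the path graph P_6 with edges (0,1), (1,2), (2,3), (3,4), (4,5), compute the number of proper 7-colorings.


P(P_6, k) = k * (k-1)^(5).
P(7) = 7 * 6^5 = 7 * 7776 = 54432.

54432


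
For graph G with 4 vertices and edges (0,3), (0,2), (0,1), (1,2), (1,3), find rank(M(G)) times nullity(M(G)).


r(M) = |V| - c = 4 - 1 = 3.
nullity = |E| - r(M) = 5 - 3 = 2.
Product = 3 * 2 = 6.

6


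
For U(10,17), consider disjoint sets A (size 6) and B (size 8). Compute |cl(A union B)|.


|A union B| = 6 + 8 = 14 (disjoint).
In U(10,17), cl(S) = S if |S| < 10, else cl(S) = E.
Since 14 >= 10, cl(A union B) = E.
|cl(A union B)| = 17.

17


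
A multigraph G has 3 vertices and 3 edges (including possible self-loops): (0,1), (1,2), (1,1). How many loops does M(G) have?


In a graphic matroid, a loop is a self-loop edge (u,u) with rank 0.
Examining all 3 edges for self-loops...
Self-loops found: (1,1)
Number of loops = 1.

1


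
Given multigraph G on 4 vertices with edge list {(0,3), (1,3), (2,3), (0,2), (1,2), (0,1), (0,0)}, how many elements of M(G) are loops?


In a graphic matroid, a loop is a self-loop edge (u,u) with rank 0.
Examining all 7 edges for self-loops...
Self-loops found: (0,0)
Number of loops = 1.

1


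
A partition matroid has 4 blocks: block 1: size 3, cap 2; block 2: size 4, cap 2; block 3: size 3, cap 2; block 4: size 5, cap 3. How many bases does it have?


A basis picks exactly ci elements from block i.
Number of bases = product of C(|Si|, ci).
= C(3,2) * C(4,2) * C(3,2) * C(5,3)
= 3 * 6 * 3 * 10
= 540.

540


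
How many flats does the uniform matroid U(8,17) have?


Flats of U(8,17): every subset of size < 8 is a flat, plus E itself.
Count = C(17,0) + C(17,1) + C(17,2) + C(17,3) + C(17,4) + C(17,5) + C(17,6) + C(17,7) + 1
     = 1 + 17 + 136 + 680 + 2380 + 6188 + 12376 + 19448 + 1
     = 41227.

41227


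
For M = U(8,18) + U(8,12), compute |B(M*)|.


(M1+M2)* = M1* + M2*.
M1* = U(10,18), bases: C(18,10) = 43758.
M2* = U(4,12), bases: C(12,4) = 495.
|B(M*)| = 43758 * 495 = 21660210.

21660210


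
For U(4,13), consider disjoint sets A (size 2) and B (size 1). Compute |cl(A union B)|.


|A union B| = 2 + 1 = 3 (disjoint).
In U(4,13), cl(S) = S if |S| < 4, else cl(S) = E.
Since 3 < 4, cl(A union B) = A union B.
|cl(A union B)| = 3.

3


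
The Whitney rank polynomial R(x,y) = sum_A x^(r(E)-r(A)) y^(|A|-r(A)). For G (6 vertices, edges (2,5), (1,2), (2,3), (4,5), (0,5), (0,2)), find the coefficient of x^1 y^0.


R(x,y) = sum over A in 2^E of x^(r(E)-r(A)) * y^(|A|-r(A)).
G has 6 vertices, 6 edges. r(E) = 5.
Enumerate all 2^6 = 64 subsets.
Count subsets with r(E)-r(A)=1 and |A|-r(A)=0: 12.

12


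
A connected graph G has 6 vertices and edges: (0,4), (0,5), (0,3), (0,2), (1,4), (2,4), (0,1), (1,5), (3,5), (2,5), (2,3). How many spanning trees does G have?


By Kirchhoff's matrix tree theorem, the number of spanning trees equals
the determinant of any cofactor of the Laplacian matrix L.
G has 6 vertices and 11 edges.
Computing the (5 x 5) cofactor determinant gives 209.

209


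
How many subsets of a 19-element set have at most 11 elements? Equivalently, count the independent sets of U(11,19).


Independent sets of U(11,19) are all subsets of size <= 11.
Count = (19 choose 0) + (19 choose 1) + (19 choose 2) + (19 choose 3) + (19 choose 4) + (19 choose 5) + (19 choose 6) + (19 choose 7) + (19 choose 8) + (19 choose 9) + (19 choose 10) + (19 choose 11)
     = 1 + 19 + 171 + 969 + 3876 + 11628 + 27132 + 50388 + 75582 + 92378 + 92378 + 75582
     = 430104.

430104


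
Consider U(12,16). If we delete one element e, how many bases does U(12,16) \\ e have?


Deleting e from U(12,16) gives U(12,15) since n > r.
Bases of U(12,15) = C(15,12) = 15! / (12! * 3!) = 455.

455


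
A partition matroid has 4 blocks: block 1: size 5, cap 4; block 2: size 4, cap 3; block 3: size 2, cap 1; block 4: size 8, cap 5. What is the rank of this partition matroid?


Rank of a partition matroid = sum of min(|Si|, ci) for each block.
= min(5,4) + min(4,3) + min(2,1) + min(8,5)
= 4 + 3 + 1 + 5
= 13.

13


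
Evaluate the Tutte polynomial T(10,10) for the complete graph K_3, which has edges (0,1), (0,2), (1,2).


T(K_3; x,y) = x^2 + x + y.
T(10,10) = 100 + 10 + 10 = 120.

120


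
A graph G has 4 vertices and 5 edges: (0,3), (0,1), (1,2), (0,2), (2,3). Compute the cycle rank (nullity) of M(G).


Cycle rank (nullity) = |E| - r(M) = |E| - (|V| - c).
|E| = 5, |V| = 4, c = 1.
Nullity = 5 - (4 - 1) = 5 - 3 = 2.

2


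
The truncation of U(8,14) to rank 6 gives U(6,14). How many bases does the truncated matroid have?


Truncating U(8,14) to rank 6 gives U(6,14).
Bases of U(6,14) are all 6-element subsets of 14 elements.
Number of bases = C(14,6) = 14! / (6! * 8!) = 3003.

3003


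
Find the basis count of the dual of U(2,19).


The dual of U(r,n) is U(n-r, n) = U(17,19).
Bases of U(17,19) are all (17)-element subsets.
|B(M*)| = C(19,17) = 171.

171


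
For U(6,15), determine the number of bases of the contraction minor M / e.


Contracting e from U(6,15) gives U(5,14).
Bases of U(5,14) = C(14,5) = 2002.

2002


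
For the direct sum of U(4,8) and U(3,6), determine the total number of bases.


Bases of a direct sum M1 + M2: |B| = |B(M1)| * |B(M2)|.
|B(U(4,8))| = C(8,4) = 70.
|B(U(3,6))| = C(6,3) = 20.
Total bases = 70 * 20 = 1400.

1400


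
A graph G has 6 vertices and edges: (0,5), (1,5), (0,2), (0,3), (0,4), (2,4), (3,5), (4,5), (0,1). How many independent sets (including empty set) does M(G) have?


An independent set in a graphic matroid is an acyclic edge subset.
G has 6 vertices and 9 edges.
Enumerate all 2^9 = 512 subsets, checking for acyclicity.
Total independent sets = 276.

276


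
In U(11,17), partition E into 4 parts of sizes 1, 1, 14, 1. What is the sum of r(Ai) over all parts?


r(Ai) = min(|Ai|, 11) for each part.
Sum = min(1,11) + min(1,11) + min(14,11) + min(1,11)
    = 1 + 1 + 11 + 1
    = 14.

14


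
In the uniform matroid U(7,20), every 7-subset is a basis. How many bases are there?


Bases of U(7,20) are all 7-element subsets of the 20-element ground set.
Number of bases = C(20,7).
C(20,7) = 20! / (7! * 13!) = 77520.

77520


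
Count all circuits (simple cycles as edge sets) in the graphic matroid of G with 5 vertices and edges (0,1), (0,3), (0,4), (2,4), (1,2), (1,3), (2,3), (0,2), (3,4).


A circuit in a graphic matroid = edge set of a simple cycle.
G has 5 vertices and 9 edges.
Enumerating all minimal edge subsets forming cycles...
Total circuits found: 22.

22


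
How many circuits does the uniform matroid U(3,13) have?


In U(3,13), circuits are the (4)-element subsets.
Any set of 4 elements is dependent, and removing any one element gives
an independent set of size 3, so it is a minimal dependent set.
Number of circuits = C(13,4) = 13! / (4! * 9!) = 715.

715


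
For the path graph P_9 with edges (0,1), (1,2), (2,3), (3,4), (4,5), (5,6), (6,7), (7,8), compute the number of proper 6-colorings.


P(P_9, k) = k * (k-1)^(8).
P(6) = 6 * 5^8 = 6 * 390625 = 2343750.

2343750


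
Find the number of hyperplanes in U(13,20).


Hyperplanes of U(13,20) are flats of rank 12.
In a uniform matroid, these are exactly the (12)-element subsets.
Count = C(20,12) = 125970.

125970


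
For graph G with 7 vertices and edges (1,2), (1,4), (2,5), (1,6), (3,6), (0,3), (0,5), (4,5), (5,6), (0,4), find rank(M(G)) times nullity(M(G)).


r(M) = |V| - c = 7 - 1 = 6.
nullity = |E| - r(M) = 10 - 6 = 4.
Product = 6 * 4 = 24.

24


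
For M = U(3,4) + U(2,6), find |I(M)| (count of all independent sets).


For a direct sum, |I(M1+M2)| = |I(M1)| * |I(M2)|.
|I(U(3,4))| = sum C(4,k) for k=0..3 = 15.
|I(U(2,6))| = sum C(6,k) for k=0..2 = 22.
Total = 15 * 22 = 330.

330


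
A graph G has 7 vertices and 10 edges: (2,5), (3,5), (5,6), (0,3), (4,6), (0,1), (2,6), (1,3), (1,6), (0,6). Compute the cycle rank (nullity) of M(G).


Cycle rank (nullity) = |E| - r(M) = |E| - (|V| - c).
|E| = 10, |V| = 7, c = 1.
Nullity = 10 - (7 - 1) = 10 - 6 = 4.

4


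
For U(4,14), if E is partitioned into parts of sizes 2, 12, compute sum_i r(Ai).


r(Ai) = min(|Ai|, 4) for each part.
Sum = min(2,4) + min(12,4)
    = 2 + 4
    = 6.

6


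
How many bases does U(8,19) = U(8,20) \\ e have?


Deleting e from U(8,20) gives U(8,19) since n > r.
Bases of U(8,19) = (19 choose 8) = 75582.

75582


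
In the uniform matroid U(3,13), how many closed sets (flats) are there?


Flats of U(3,13): every subset of size < 3 is a flat, plus E itself.
Count = (13 choose 0) + (13 choose 1) + (13 choose 2) + 1
     = 1 + 13 + 78 + 1
     = 93.

93


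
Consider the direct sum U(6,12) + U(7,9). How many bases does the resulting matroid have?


Bases of a direct sum M1 + M2: |B| = |B(M1)| * |B(M2)|.
|B(U(6,12))| = C(12,6) = 924.
|B(U(7,9))| = C(9,7) = 36.
Total bases = 924 * 36 = 33264.

33264


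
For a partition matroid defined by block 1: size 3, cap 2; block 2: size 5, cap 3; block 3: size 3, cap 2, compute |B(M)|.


A basis picks exactly ci elements from block i.
Number of bases = product of C(|Si|, ci).
= C(3,2) * C(5,3) * C(3,2)
= 3 * 10 * 3
= 90.

90


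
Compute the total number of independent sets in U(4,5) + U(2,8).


For a direct sum, |I(M1+M2)| = |I(M1)| * |I(M2)|.
|I(U(4,5))| = sum C(5,k) for k=0..4 = 31.
|I(U(2,8))| = sum C(8,k) for k=0..2 = 37.
Total = 31 * 37 = 1147.

1147


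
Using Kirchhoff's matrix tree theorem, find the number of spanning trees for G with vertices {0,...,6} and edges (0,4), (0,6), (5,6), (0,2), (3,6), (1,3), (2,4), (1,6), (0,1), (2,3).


By Kirchhoff's matrix tree theorem, the number of spanning trees equals
the determinant of any cofactor of the Laplacian matrix L.
G has 7 vertices and 10 edges.
Computing the (6 x 6) cofactor determinant gives 64.

64


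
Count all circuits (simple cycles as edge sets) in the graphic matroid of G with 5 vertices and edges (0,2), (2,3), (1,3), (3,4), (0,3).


A circuit in a graphic matroid = edge set of a simple cycle.
G has 5 vertices and 5 edges.
Enumerating all minimal edge subsets forming cycles...
Total circuits found: 1.

1


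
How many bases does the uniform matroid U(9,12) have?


Bases of U(9,12) are all 9-element subsets of the 12-element ground set.
Number of bases = C(12,9).
C(12,9) = 12! / (9! * 3!) = 220.

220


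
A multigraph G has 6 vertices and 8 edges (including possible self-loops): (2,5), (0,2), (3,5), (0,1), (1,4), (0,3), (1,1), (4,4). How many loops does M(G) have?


In a graphic matroid, a loop is a self-loop edge (u,u) with rank 0.
Examining all 8 edges for self-loops...
Self-loops found: (1,1), (4,4)
Number of loops = 2.

2


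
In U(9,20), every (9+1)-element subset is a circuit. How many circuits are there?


In U(9,20), circuits are the (10)-element subsets.
Any set of 10 elements is dependent, and removing any one element gives
an independent set of size 9, so it is a minimal dependent set.
Number of circuits = C(20,10) = 20! / (10! * 10!) = 184756.

184756


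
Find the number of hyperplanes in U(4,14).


Hyperplanes of U(4,14) are flats of rank 3.
In a uniform matroid, these are exactly the (3)-element subsets.
Count = C(14,3) = (14 * 13 * 12) / (1 * 2 * 3) = 364.

364


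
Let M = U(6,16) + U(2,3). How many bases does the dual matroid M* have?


(M1+M2)* = M1* + M2*.
M1* = U(10,16), bases: C(16,10) = 8008.
M2* = U(1,3), bases: C(3,1) = 3.
|B(M*)| = 8008 * 3 = 24024.

24024


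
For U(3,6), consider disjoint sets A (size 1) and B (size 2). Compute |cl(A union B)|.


|A union B| = 1 + 2 = 3 (disjoint).
In U(3,6), cl(S) = S if |S| < 3, else cl(S) = E.
Since 3 >= 3, cl(A union B) = E.
|cl(A union B)| = 6.

6


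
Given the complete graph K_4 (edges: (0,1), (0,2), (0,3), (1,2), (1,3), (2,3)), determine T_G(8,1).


T(K_4; x,y) = x^3 + 3x^2 + 4xy + 2x + y^3 + 3y^2 + 2y.
Substituting x=8, y=1:
= 512 + 192 + 32 + 16 + 1 + 3 + 2
= 758.

758


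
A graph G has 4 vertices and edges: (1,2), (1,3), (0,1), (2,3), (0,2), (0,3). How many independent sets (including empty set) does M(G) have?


An independent set in a graphic matroid is an acyclic edge subset.
G has 4 vertices and 6 edges.
Enumerate all 2^6 = 64 subsets, checking for acyclicity.
Total independent sets = 38.

38


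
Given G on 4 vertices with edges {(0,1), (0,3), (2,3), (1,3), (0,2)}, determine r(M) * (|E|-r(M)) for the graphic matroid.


r(M) = |V| - c = 4 - 1 = 3.
nullity = |E| - r(M) = 5 - 3 = 2.
Product = 3 * 2 = 6.

6


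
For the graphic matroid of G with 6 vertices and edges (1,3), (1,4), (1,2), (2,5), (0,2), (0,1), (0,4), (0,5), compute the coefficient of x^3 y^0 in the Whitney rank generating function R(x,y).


R(x,y) = sum over A in 2^E of x^(r(E)-r(A)) * y^(|A|-r(A)).
G has 6 vertices, 8 edges. r(E) = 5.
Enumerate all 2^8 = 256 subsets.
Count subsets with r(E)-r(A)=3 and |A|-r(A)=0: 28.

28


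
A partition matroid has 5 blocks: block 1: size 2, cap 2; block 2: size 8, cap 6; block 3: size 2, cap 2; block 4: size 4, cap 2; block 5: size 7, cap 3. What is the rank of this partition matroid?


Rank of a partition matroid = sum of min(|Si|, ci) for each block.
= min(2,2) + min(8,6) + min(2,2) + min(4,2) + min(7,3)
= 2 + 6 + 2 + 2 + 3
= 15.

15


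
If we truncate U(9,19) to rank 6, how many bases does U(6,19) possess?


Truncating U(9,19) to rank 6 gives U(6,19).
Bases of U(6,19) are all 6-element subsets of 19 elements.
Number of bases = (19 choose 6) = 27132.

27132


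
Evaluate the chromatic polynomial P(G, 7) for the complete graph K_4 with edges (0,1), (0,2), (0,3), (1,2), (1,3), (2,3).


P(K_4, k) = k(k-1)(k-2)...(k-3).
P(7) = (7) * (6) * (5) * (4) = 840.

840


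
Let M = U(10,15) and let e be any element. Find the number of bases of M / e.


Contracting e from U(10,15) gives U(9,14).
Bases of U(9,14) = (14 choose 9) = 2002.

2002


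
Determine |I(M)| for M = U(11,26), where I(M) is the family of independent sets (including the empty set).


Independent sets of U(11,26) are all subsets of size <= 11.
Count = C(26,0) + C(26,1) + C(26,2) + C(26,3) + C(26,4) + C(26,5) + C(26,6) + C(26,7) + C(26,8) + C(26,9) + C(26,10) + C(26,11)
     = 1 + 26 + 325 + 2600 + 14950 + 65780 + 230230 + 657800 + 1562275 + 3124550 + 5311735 + 7726160
     = 18696432.

18696432


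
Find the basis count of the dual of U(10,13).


The dual of U(r,n) is U(n-r, n) = U(3,13).
Bases of U(3,13) are all (3)-element subsets.
|B(M*)| = C(13,3) = (13 * 12 * 11) / (1 * 2 * 3) = 286.

286


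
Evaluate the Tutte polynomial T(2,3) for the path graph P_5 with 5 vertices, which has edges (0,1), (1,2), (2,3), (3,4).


A path on 5 vertices is a tree with 4 edges.
T(x,y) = x^(4) for any tree.
T(2,3) = 2^4 = 16.

16


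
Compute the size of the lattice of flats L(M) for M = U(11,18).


Flats of U(11,18): every subset of size < 11 is a flat, plus E itself.
Count = C(18,0) + C(18,1) + C(18,2) + C(18,3) + C(18,4) + C(18,5) + C(18,6) + C(18,7) + C(18,8) + C(18,9) + C(18,10) + 1
     = 1 + 18 + 153 + 816 + 3060 + 8568 + 18564 + 31824 + 43758 + 48620 + 43758 + 1
     = 199141.

199141


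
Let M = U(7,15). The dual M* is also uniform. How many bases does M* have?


The dual of U(r,n) is U(n-r, n) = U(8,15).
Bases of U(8,15) are all (8)-element subsets.
|B(M*)| = C(15,8) = 6435.

6435


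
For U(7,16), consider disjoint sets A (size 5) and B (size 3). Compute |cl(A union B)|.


|A union B| = 5 + 3 = 8 (disjoint).
In U(7,16), cl(S) = S if |S| < 7, else cl(S) = E.
Since 8 >= 7, cl(A union B) = E.
|cl(A union B)| = 16.

16


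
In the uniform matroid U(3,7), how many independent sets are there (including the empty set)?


Independent sets of U(3,7) are all subsets of size <= 3.
Count = C(7,0) + C(7,1) + C(7,2) + C(7,3)
     = 1 + 7 + 21 + 35
     = 64.

64


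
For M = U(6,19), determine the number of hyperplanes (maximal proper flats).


Hyperplanes of U(6,19) are flats of rank 5.
In a uniform matroid, these are exactly the (5)-element subsets.
Count = (19 choose 5) = 11628.

11628


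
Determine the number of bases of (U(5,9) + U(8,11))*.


(M1+M2)* = M1* + M2*.
M1* = U(4,9), bases: C(9,4) = 126.
M2* = U(3,11), bases: C(11,3) = 165.
|B(M*)| = 126 * 165 = 20790.

20790


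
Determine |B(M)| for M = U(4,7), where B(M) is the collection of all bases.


Bases of U(4,7) are all 4-element subsets of the 7-element ground set.
Number of bases = C(7,4).
C(7,4) = 7! / (4! * 3!) = 35.

35


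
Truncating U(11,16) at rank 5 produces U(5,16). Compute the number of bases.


Truncating U(11,16) to rank 5 gives U(5,16).
Bases of U(5,16) are all 5-element subsets of 16 elements.
Number of bases = C(16,5) = 4368.

4368


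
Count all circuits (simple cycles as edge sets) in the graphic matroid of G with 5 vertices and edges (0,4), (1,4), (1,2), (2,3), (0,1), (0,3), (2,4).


A circuit in a graphic matroid = edge set of a simple cycle.
G has 5 vertices and 7 edges.
Enumerating all minimal edge subsets forming cycles...
Total circuits found: 7.

7


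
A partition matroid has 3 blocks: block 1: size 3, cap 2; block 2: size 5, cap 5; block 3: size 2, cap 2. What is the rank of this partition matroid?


Rank of a partition matroid = sum of min(|Si|, ci) for each block.
= min(3,2) + min(5,5) + min(2,2)
= 2 + 5 + 2
= 9.

9


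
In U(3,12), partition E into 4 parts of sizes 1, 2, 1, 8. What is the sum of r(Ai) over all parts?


r(Ai) = min(|Ai|, 3) for each part.
Sum = min(1,3) + min(2,3) + min(1,3) + min(8,3)
    = 1 + 2 + 1 + 3
    = 7.

7


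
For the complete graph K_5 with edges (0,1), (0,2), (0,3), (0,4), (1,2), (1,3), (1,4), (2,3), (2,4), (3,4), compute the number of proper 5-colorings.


P(K_5, k) = k(k-1)(k-2)...(k-4).
P(5) = (5) * (4) * (3) * (2) * (1) = 120.

120


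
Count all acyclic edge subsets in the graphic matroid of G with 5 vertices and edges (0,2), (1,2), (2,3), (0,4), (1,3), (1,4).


An independent set in a graphic matroid is an acyclic edge subset.
G has 5 vertices and 6 edges.
Enumerate all 2^6 = 64 subsets, checking for acyclicity.
Total independent sets = 52.

52


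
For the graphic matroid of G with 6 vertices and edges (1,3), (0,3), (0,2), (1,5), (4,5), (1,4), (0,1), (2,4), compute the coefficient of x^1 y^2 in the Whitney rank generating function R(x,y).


R(x,y) = sum over A in 2^E of x^(r(E)-r(A)) * y^(|A|-r(A)).
G has 6 vertices, 8 edges. r(E) = 5.
Enumerate all 2^8 = 256 subsets.
Count subsets with r(E)-r(A)=1 and |A|-r(A)=2: 3.

3


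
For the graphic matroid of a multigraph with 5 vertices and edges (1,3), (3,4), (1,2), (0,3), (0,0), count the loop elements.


In a graphic matroid, a loop is a self-loop edge (u,u) with rank 0.
Examining all 5 edges for self-loops...
Self-loops found: (0,0)
Number of loops = 1.

1


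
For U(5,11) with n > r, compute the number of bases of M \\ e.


Deleting e from U(5,11) gives U(5,10) since n > r.
Bases of U(5,10) = (10 choose 5) = 252.

252


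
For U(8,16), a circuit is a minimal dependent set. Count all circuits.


In U(8,16), circuits are the (9)-element subsets.
Any set of 9 elements is dependent, and removing any one element gives
an independent set of size 8, so it is a minimal dependent set.
Number of circuits = C(16,9) = 16! / (9! * 7!) = 11440.

11440


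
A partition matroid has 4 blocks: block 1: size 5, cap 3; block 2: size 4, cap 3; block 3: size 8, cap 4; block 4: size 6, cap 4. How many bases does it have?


A basis picks exactly ci elements from block i.
Number of bases = product of C(|Si|, ci).
= C(5,3) * C(4,3) * C(8,4) * C(6,4)
= 10 * 4 * 70 * 15
= 42000.

42000


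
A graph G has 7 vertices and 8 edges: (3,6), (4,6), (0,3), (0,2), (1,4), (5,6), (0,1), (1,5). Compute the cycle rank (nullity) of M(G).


Cycle rank (nullity) = |E| - r(M) = |E| - (|V| - c).
|E| = 8, |V| = 7, c = 1.
Nullity = 8 - (7 - 1) = 8 - 6 = 2.

2


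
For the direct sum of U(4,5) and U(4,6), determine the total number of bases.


Bases of a direct sum M1 + M2: |B| = |B(M1)| * |B(M2)|.
|B(U(4,5))| = C(5,4) = 5.
|B(U(4,6))| = C(6,4) = 15.
Total bases = 5 * 15 = 75.

75


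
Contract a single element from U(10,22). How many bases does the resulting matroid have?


Contracting e from U(10,22) gives U(9,21).
Bases of U(9,21) = C(21,9) = 293930.

293930


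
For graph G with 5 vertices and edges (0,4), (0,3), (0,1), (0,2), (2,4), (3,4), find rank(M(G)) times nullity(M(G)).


r(M) = |V| - c = 5 - 1 = 4.
nullity = |E| - r(M) = 6 - 4 = 2.
Product = 4 * 2 = 8.

8


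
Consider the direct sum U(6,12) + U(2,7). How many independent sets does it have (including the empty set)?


For a direct sum, |I(M1+M2)| = |I(M1)| * |I(M2)|.
|I(U(6,12))| = sum C(12,k) for k=0..6 = 2510.
|I(U(2,7))| = sum C(7,k) for k=0..2 = 29.
Total = 2510 * 29 = 72790.

72790


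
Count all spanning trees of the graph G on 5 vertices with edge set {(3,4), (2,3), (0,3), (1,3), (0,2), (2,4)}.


By Kirchhoff's matrix tree theorem, the number of spanning trees equals
the determinant of any cofactor of the Laplacian matrix L.
G has 5 vertices and 6 edges.
Computing the (4 x 4) cofactor determinant gives 8.

8


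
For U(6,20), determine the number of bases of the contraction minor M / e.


Contracting e from U(6,20) gives U(5,19).
Bases of U(5,19) = C(19,5) = 19! / (5! * 14!) = 11628.

11628


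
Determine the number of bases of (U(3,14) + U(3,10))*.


(M1+M2)* = M1* + M2*.
M1* = U(11,14), bases: C(14,11) = 364.
M2* = U(7,10), bases: C(10,7) = 120.
|B(M*)| = 364 * 120 = 43680.

43680


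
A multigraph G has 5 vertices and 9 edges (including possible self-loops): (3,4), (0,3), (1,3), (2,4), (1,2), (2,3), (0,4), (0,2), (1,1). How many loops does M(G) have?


In a graphic matroid, a loop is a self-loop edge (u,u) with rank 0.
Examining all 9 edges for self-loops...
Self-loops found: (1,1)
Number of loops = 1.

1


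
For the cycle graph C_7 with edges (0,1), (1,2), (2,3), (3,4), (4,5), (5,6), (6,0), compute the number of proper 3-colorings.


P(C_7, k) = (k-1)^7 + (-1)^7*(k-1).
P(3) = (2)^7 - 2
= 128 - 2 = 126.

126


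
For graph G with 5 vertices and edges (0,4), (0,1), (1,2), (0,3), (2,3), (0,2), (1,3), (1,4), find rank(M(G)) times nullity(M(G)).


r(M) = |V| - c = 5 - 1 = 4.
nullity = |E| - r(M) = 8 - 4 = 4.
Product = 4 * 4 = 16.

16


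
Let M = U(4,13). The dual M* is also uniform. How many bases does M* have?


The dual of U(r,n) is U(n-r, n) = U(9,13).
Bases of U(9,13) are all (9)-element subsets.
|B(M*)| = (13 choose 9) = 715.

715


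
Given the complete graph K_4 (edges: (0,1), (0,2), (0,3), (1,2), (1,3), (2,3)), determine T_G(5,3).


T(K_4; x,y) = x^3 + 3x^2 + 4xy + 2x + y^3 + 3y^2 + 2y.
Substituting x=5, y=3:
= 125 + 75 + 60 + 10 + 27 + 27 + 6
= 330.

330


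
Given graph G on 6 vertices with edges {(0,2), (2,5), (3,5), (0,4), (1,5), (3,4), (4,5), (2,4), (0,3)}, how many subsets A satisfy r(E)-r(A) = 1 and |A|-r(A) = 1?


R(x,y) = sum over A in 2^E of x^(r(E)-r(A)) * y^(|A|-r(A)).
G has 6 vertices, 9 edges. r(E) = 5.
Enumerate all 2^9 = 512 subsets.
Count subsets with r(E)-r(A)=1 and |A|-r(A)=1: 77.

77


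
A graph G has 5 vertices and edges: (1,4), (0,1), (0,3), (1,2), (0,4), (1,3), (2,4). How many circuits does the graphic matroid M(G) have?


A circuit in a graphic matroid = edge set of a simple cycle.
G has 5 vertices and 7 edges.
Enumerating all minimal edge subsets forming cycles...
Total circuits found: 6.

6


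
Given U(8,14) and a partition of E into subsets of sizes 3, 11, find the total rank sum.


r(Ai) = min(|Ai|, 8) for each part.
Sum = min(3,8) + min(11,8)
    = 3 + 8
    = 11.

11


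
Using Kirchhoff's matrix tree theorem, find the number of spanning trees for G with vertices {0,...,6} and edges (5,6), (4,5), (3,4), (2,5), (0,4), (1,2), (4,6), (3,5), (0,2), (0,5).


By Kirchhoff's matrix tree theorem, the number of spanning trees equals
the determinant of any cofactor of the Laplacian matrix L.
G has 7 vertices and 10 edges.
Computing the (6 x 6) cofactor determinant gives 52.

52


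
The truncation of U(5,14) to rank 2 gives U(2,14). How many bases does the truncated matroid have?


Truncating U(5,14) to rank 2 gives U(2,14).
Bases of U(2,14) are all 2-element subsets of 14 elements.
Number of bases = C(14,2) = (14 * 13) / (1 * 2) = 91.

91


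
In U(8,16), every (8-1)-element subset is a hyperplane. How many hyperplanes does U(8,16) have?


Hyperplanes of U(8,16) are flats of rank 7.
In a uniform matroid, these are exactly the (7)-element subsets.
Count = (16 choose 7) = 11440.

11440


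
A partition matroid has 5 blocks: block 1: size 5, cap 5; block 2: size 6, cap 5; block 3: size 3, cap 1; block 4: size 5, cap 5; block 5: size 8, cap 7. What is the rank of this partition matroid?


Rank of a partition matroid = sum of min(|Si|, ci) for each block.
= min(5,5) + min(6,5) + min(3,1) + min(5,5) + min(8,7)
= 5 + 5 + 1 + 5 + 7
= 23.

23


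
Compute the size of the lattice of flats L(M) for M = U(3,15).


Flats of U(3,15): every subset of size < 3 is a flat, plus E itself.
Count = (15 choose 0) + (15 choose 1) + (15 choose 2) + 1
     = 1 + 15 + 105 + 1
     = 122.

122


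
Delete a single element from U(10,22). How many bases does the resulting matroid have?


Deleting e from U(10,22) gives U(10,21) since n > r.
Bases of U(10,21) = (21 choose 10) = 352716.

352716


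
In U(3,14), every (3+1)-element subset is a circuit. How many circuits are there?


In U(3,14), circuits are the (4)-element subsets.
Any set of 4 elements is dependent, and removing any one element gives
an independent set of size 3, so it is a minimal dependent set.
Number of circuits = C(14,4) = (14 * 13 * 12 * 11) / (1 * 2 * 3 * 4) = 1001.

1001


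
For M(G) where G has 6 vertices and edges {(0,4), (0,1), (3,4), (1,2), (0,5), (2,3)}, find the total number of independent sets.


An independent set in a graphic matroid is an acyclic edge subset.
G has 6 vertices and 6 edges.
Enumerate all 2^6 = 64 subsets, checking for acyclicity.
Total independent sets = 62.

62


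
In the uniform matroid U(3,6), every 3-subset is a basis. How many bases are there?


Bases of U(3,6) are all 3-element subsets of the 6-element ground set.
Number of bases = C(6,3).
(6 choose 3) = 20.

20


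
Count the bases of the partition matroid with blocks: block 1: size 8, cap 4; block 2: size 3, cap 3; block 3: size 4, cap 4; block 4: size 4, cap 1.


A basis picks exactly ci elements from block i.
Number of bases = product of C(|Si|, ci).
= C(8,4) * C(3,3) * C(4,4) * C(4,1)
= 70 * 1 * 1 * 4
= 280.

280


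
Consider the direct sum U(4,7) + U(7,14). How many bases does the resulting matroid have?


Bases of a direct sum M1 + M2: |B| = |B(M1)| * |B(M2)|.
|B(U(4,7))| = C(7,4) = 35.
|B(U(7,14))| = C(14,7) = 3432.
Total bases = 35 * 3432 = 120120.

120120


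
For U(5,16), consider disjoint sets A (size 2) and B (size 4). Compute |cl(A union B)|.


|A union B| = 2 + 4 = 6 (disjoint).
In U(5,16), cl(S) = S if |S| < 5, else cl(S) = E.
Since 6 >= 5, cl(A union B) = E.
|cl(A union B)| = 16.

16


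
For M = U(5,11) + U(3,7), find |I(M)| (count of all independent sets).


For a direct sum, |I(M1+M2)| = |I(M1)| * |I(M2)|.
|I(U(5,11))| = sum C(11,k) for k=0..5 = 1024.
|I(U(3,7))| = sum C(7,k) for k=0..3 = 64.
Total = 1024 * 64 = 65536.

65536


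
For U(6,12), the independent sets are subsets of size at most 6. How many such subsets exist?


Independent sets of U(6,12) are all subsets of size <= 6.
Count = (12 choose 0) + (12 choose 1) + (12 choose 2) + (12 choose 3) + (12 choose 4) + (12 choose 5) + (12 choose 6)
     = 1 + 12 + 66 + 220 + 495 + 792 + 924
     = 2510.

2510


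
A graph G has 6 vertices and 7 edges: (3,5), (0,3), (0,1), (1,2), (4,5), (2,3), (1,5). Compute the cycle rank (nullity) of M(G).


Cycle rank (nullity) = |E| - r(M) = |E| - (|V| - c).
|E| = 7, |V| = 6, c = 1.
Nullity = 7 - (6 - 1) = 7 - 5 = 2.

2


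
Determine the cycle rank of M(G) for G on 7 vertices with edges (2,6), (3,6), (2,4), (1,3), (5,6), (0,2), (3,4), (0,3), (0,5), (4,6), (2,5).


Cycle rank (nullity) = |E| - r(M) = |E| - (|V| - c).
|E| = 11, |V| = 7, c = 1.
Nullity = 11 - (7 - 1) = 11 - 6 = 5.

5


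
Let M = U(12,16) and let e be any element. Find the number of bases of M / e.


Contracting e from U(12,16) gives U(11,15).
Bases of U(11,15) = (15 choose 11) = 1365.

1365


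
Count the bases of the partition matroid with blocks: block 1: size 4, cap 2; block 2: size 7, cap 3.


A basis picks exactly ci elements from block i.
Number of bases = product of C(|Si|, ci).
= C(4,2) * C(7,3)
= 6 * 35
= 210.

210


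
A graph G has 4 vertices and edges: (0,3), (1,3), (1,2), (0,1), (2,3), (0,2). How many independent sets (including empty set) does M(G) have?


An independent set in a graphic matroid is an acyclic edge subset.
G has 4 vertices and 6 edges.
Enumerate all 2^6 = 64 subsets, checking for acyclicity.
Total independent sets = 38.

38


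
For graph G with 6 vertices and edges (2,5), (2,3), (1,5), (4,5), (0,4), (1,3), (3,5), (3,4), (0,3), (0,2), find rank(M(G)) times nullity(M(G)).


r(M) = |V| - c = 6 - 1 = 5.
nullity = |E| - r(M) = 10 - 5 = 5.
Product = 5 * 5 = 25.

25


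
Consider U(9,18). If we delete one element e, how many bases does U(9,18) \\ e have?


Deleting e from U(9,18) gives U(9,17) since n > r.
Bases of U(9,17) = C(17,9) = 17! / (9! * 8!) = 24310.

24310


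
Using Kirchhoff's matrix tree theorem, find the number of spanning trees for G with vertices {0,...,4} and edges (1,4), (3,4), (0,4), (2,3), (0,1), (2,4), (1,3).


By Kirchhoff's matrix tree theorem, the number of spanning trees equals
the determinant of any cofactor of the Laplacian matrix L.
G has 5 vertices and 7 edges.
Computing the (4 x 4) cofactor determinant gives 21.

21


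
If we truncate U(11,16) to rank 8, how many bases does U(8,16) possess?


Truncating U(11,16) to rank 8 gives U(8,16).
Bases of U(8,16) are all 8-element subsets of 16 elements.
Number of bases = C(16,8) = 16! / (8! * 8!) = 12870.

12870


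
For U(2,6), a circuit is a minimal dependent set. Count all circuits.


In U(2,6), circuits are the (3)-element subsets.
Any set of 3 elements is dependent, and removing any one element gives
an independent set of size 2, so it is a minimal dependent set.
Number of circuits = (6 choose 3) = 20.

20


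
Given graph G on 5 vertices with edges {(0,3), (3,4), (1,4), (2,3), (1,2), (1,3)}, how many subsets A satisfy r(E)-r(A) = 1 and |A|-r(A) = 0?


R(x,y) = sum over A in 2^E of x^(r(E)-r(A)) * y^(|A|-r(A)).
G has 5 vertices, 6 edges. r(E) = 4.
Enumerate all 2^6 = 64 subsets.
Count subsets with r(E)-r(A)=1 and |A|-r(A)=0: 18.

18


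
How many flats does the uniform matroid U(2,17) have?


Flats of U(2,17): every subset of size < 2 is a flat, plus E itself.
Count = C(17,0) + C(17,1) + 1
     = 1 + 17 + 1
     = 19.

19


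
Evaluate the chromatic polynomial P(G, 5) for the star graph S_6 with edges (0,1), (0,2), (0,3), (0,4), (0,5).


P(tree, k) = k * (k-1)^(5) for any tree on 6 vertices.
P(5) = 5 * 4^5 = 5 * 1024 = 5120.

5120


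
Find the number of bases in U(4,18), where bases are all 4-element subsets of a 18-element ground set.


Bases of U(4,18) are all 4-element subsets of the 18-element ground set.
Number of bases = C(18,4).
C(18,4) = (18 * 17 * 16 * 15) / (1 * 2 * 3 * 4) = 3060.

3060


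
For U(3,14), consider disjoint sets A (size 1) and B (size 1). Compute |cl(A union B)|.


|A union B| = 1 + 1 = 2 (disjoint).
In U(3,14), cl(S) = S if |S| < 3, else cl(S) = E.
Since 2 < 3, cl(A union B) = A union B.
|cl(A union B)| = 2.

2


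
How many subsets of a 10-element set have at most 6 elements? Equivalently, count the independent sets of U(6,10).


Independent sets of U(6,10) are all subsets of size <= 6.
Count = (10 choose 0) + (10 choose 1) + (10 choose 2) + (10 choose 3) + (10 choose 4) + (10 choose 5) + (10 choose 6)
     = 1 + 10 + 45 + 120 + 210 + 252 + 210
     = 848.

848


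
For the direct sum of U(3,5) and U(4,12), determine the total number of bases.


Bases of a direct sum M1 + M2: |B| = |B(M1)| * |B(M2)|.
|B(U(3,5))| = C(5,3) = 10.
|B(U(4,12))| = C(12,4) = 495.
Total bases = 10 * 495 = 4950.

4950


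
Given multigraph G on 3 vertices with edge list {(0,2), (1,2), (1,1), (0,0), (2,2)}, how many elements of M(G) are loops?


In a graphic matroid, a loop is a self-loop edge (u,u) with rank 0.
Examining all 5 edges for self-loops...
Self-loops found: (1,1), (0,0), (2,2)
Number of loops = 3.

3


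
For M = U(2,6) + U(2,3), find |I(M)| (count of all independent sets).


For a direct sum, |I(M1+M2)| = |I(M1)| * |I(M2)|.
|I(U(2,6))| = sum C(6,k) for k=0..2 = 22.
|I(U(2,3))| = sum C(3,k) for k=0..2 = 7.
Total = 22 * 7 = 154.

154


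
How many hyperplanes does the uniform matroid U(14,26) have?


Hyperplanes of U(14,26) are flats of rank 13.
In a uniform matroid, these are exactly the (13)-element subsets.
Count = (26 choose 13) = 10400600.

10400600


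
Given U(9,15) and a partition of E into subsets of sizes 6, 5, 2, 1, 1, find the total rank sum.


r(Ai) = min(|Ai|, 9) for each part.
Sum = min(6,9) + min(5,9) + min(2,9) + min(1,9) + min(1,9)
    = 6 + 5 + 2 + 1 + 1
    = 15.

15


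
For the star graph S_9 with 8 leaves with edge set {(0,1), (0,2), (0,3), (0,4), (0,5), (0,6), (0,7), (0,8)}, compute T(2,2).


A star on 9 vertices is a tree with 8 edges.
T(x,y) = x^(8) for any tree.
T(2,2) = 2^8 = 256.

256


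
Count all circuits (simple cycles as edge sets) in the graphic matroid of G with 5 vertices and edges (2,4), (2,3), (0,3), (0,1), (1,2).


A circuit in a graphic matroid = edge set of a simple cycle.
G has 5 vertices and 5 edges.
Enumerating all minimal edge subsets forming cycles...
Total circuits found: 1.

1


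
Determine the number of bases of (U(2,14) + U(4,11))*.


(M1+M2)* = M1* + M2*.
M1* = U(12,14), bases: C(14,12) = 91.
M2* = U(7,11), bases: C(11,7) = 330.
|B(M*)| = 91 * 330 = 30030.

30030
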